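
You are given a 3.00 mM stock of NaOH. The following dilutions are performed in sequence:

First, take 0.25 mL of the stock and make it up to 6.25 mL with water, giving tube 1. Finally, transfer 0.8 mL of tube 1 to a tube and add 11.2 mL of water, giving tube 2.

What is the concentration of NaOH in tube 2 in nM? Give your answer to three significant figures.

Step 1: 0.25 mL brought to 6.25 mL → factor 6.25/0.25 = 25
Step 2: 0.8 mL + 11.2 mL = 12 mL total → factor 12/0.8 = 15
Overall dilution factor = 25 × 15 = 375
Final = 3.00 mM / 375 = 0.008000 mM = 8.00 × 10^3 nM

8.00 × 10^3 nM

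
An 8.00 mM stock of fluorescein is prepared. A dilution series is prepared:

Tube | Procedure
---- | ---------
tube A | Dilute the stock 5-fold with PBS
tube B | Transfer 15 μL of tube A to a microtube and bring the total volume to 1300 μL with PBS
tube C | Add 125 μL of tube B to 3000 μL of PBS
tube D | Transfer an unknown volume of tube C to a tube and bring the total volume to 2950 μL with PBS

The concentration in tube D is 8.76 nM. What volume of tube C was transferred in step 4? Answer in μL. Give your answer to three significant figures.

35.0 μL

Step 1: 5-fold → factor 5
Step 2: 15 μL brought to 1300 μL → factor 1300/15 = 86.667
Step 3: 125 μL + 3000 μL = 3125 μL total → factor 3125/125 = 25
Step 4: v brought to 2950 μL → factor = 2950 μL/v
Product of known-step factors = 10833
Overall factor = 8.00 mM / (8.76 nM) = 9.1324 × 10^5
Step-4 factor = 9.1324 × 10^5 / 10833 = 84.299
v = 2950 μL / 84.299 = 35.0 μL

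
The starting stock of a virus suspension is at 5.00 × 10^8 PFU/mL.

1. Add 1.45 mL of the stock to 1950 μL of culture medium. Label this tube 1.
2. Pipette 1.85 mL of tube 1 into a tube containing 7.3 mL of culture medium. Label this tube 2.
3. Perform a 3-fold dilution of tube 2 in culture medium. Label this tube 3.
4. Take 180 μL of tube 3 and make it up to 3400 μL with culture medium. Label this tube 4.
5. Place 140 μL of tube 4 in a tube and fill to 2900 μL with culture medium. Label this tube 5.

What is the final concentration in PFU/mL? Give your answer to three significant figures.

Step 1: 1.45 mL + 1950 μL = 3.4 mL total → factor 3.4/1.45 = 2.3448
Step 2: 1.85 mL + 7.3 mL = 9.15 mL total → factor 9.15/1.85 = 4.9459
Step 3: 3-fold → factor 3
Step 4: 180 μL brought to 3400 μL → factor 3400/180 = 18.889
Step 5: 140 μL brought to 2900 μL → factor 2900/140 = 20.714
Overall dilution factor = 2.3448 × 4.9459 × 3 × 18.889 × 20.714 = 13613
Final = 5.00 × 10^8 PFU/mL / 13613 = 3.67 × 10^4 PFU/mL

3.67 × 10^4 PFU/mL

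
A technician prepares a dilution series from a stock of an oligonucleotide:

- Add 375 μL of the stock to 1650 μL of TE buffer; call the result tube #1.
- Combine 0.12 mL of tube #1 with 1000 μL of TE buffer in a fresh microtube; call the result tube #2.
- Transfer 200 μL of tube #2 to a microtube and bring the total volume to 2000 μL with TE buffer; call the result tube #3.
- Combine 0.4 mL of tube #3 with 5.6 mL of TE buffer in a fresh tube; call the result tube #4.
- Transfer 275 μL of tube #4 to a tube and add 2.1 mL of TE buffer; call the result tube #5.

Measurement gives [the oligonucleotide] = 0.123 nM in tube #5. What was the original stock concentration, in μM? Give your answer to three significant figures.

8.03 μM

Step 1: 375 μL + 1650 μL = 2025 μL total → factor 2025/375 = 5.4
Step 2: 0.12 mL + 1000 μL = 1.12 mL total → factor 1.12/0.12 = 9.3333
Step 3: 200 μL brought to 2000 μL → factor 2000/200 = 10
Step 4: 0.4 mL + 5.6 mL = 6 mL total → factor 6/0.4 = 15
Step 5: 275 μL + 2.1 mL = 2375 μL total → factor 2375/275 = 8.6364
Overall dilution factor = 5.4 × 9.3333 × 10 × 15 × 8.6364 = 65291
Stock = 0.123 nM × 65291 = 8031 nM = 8.03 μM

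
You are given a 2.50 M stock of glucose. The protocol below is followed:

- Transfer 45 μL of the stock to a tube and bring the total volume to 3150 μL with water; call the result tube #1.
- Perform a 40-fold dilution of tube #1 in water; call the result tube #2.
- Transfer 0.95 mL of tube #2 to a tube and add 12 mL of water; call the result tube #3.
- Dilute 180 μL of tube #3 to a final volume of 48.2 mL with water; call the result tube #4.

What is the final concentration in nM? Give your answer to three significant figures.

Step 1: 45 μL brought to 3150 μL → factor 3150/45 = 70
Step 2: 40-fold → factor 40
Step 3: 0.95 mL + 12 mL = 12.95 mL total → factor 12.95/0.95 = 13.632
Step 4: 180 μL brought to 48.2 mL → factor 48200/180 = 267.78
Overall dilution factor = 70 × 40 × 13.632 × 267.78 = 1.0221 × 10^7
Final = 2.50 M / 1.0221 × 10^7 = 2.446 × 10^-7 M = 245 nM

245 nM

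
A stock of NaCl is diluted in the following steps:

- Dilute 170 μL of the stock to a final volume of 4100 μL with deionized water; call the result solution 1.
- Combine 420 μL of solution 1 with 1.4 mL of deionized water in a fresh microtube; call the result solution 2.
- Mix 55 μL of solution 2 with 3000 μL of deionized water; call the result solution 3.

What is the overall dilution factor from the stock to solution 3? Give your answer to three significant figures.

5.81 × 10^3

Step 1: 170 μL brought to 4100 μL → factor 4100/170 = 24.118
Step 2: 420 μL + 1.4 mL = 1820 μL total → factor 1820/420 = 4.3333
Step 3: 55 μL + 3000 μL = 3055 μL total → factor 3055/55 = 55.545
Overall dilution factor = 24.118 × 4.3333 × 55.545 = 5805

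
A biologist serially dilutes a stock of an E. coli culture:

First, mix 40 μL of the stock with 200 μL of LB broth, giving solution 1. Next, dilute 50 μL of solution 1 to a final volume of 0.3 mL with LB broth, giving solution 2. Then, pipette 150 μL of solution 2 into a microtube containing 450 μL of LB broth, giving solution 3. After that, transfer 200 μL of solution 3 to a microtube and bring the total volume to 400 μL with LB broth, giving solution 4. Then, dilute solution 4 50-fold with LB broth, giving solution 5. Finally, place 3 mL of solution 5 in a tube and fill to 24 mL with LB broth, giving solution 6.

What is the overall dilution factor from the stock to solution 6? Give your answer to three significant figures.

Step 1: 40 μL + 200 μL = 240 μL total → factor 240/40 = 6
Step 2: 50 μL brought to 0.3 mL → factor 300/50 = 6
Step 3: 150 μL + 450 μL = 600 μL total → factor 600/150 = 4
Step 4: 200 μL brought to 400 μL → factor 400/200 = 2
Step 5: 50-fold → factor 50
Step 6: 3 mL brought to 24 mL → factor 24/3 = 8
Overall dilution factor = 6 × 6 × 4 × 2 × 50 × 8 = 1.152 × 10^5

1.15 × 10^5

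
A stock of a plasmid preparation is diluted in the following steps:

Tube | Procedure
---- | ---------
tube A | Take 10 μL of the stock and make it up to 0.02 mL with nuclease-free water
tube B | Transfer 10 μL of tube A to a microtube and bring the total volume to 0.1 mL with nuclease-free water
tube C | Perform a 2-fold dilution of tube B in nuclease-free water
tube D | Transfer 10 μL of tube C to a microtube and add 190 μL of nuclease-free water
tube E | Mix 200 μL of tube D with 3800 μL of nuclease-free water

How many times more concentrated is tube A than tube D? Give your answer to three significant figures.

Step 1: 10 μL brought to 0.02 mL → factor 20/10 = 2
Step 2: 10 μL brought to 0.1 mL → factor 100/10 = 10
Step 3: 2-fold → factor 2
Step 4: 10 μL + 190 μL = 200 μL total → factor 200/10 = 20
Dilution factor to tube A = 2; to tube D = 800
[tube A]/[tube D] = (factor to tube D)/(factor to tube A) = 800/2 = 400

400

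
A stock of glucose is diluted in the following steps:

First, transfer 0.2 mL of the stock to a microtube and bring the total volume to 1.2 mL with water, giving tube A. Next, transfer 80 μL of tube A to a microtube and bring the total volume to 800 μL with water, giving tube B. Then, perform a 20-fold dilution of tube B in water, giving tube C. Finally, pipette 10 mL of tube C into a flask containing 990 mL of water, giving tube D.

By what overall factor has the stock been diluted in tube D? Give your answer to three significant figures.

Step 1: 0.2 mL brought to 1.2 mL → factor 1.2/0.2 = 6
Step 2: 80 μL brought to 800 μL → factor 800/80 = 10
Step 3: 20-fold → factor 20
Step 4: 10 mL + 990 mL = 1000 mL total → factor 1000/10 = 100
Overall dilution factor = 6 × 10 × 20 × 100 = 1.2 × 10^5

1.20 × 10^5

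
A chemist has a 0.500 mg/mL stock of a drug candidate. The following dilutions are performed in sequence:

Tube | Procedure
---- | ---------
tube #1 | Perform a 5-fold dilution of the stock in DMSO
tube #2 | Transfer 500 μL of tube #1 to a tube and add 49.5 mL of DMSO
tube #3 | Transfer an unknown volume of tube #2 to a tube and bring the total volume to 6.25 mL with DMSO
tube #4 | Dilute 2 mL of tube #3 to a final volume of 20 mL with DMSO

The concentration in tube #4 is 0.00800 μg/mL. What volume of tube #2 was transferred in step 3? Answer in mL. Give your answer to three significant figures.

Step 1: 5-fold → factor 5
Step 2: 500 μL + 49.5 mL = 50000 μL total → factor 50000/500 = 100
Step 3: v brought to 6.25 mL → factor = 6.25 mL/v
Step 4: 2 mL brought to 20 mL → factor 20/2 = 10
Product of known-step factors = 5000
Overall factor = 0.500 mg/mL / (0.00800 μg/mL) = 62500
Step-3 factor = 62500 / 5000 = 12.5
v = 6.25 mL / 12.5 = 0.500 mL

0.500 mL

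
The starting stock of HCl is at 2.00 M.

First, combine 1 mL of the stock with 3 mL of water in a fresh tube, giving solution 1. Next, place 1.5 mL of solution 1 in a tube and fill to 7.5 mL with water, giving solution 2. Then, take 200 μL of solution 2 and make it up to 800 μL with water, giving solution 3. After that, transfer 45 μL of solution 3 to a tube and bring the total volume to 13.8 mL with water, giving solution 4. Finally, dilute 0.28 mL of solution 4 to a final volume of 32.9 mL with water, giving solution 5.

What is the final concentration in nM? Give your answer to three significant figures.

Step 1: 1 mL + 3 mL = 4 mL total → factor 4/1 = 4
Step 2: 1.5 mL brought to 7.5 mL → factor 7.5/1.5 = 5
Step 3: 200 μL brought to 800 μL → factor 800/200 = 4
Step 4: 45 μL brought to 13.8 mL → factor 13800/45 = 306.67
Step 5: 0.28 mL brought to 32.9 mL → factor 32.9/0.28 = 117.5
Overall dilution factor = 4 × 5 × 4 × 306.67 × 117.5 = 2.8827 × 10^6
Final = 2.00 M / 2.8827 × 10^6 = 6.938 × 10^-7 M = 694 nM

694 nM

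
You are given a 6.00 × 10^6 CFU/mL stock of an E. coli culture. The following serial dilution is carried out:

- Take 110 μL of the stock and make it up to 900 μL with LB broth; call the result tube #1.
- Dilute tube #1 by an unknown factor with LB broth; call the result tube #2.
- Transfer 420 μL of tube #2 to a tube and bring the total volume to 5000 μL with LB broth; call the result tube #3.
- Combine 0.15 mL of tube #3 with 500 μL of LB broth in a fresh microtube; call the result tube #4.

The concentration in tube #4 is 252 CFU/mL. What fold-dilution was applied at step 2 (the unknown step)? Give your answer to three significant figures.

56.4-fold

Step 1: 110 μL brought to 900 μL → factor 900/110 = 8.1818
Step 2: unknown factor x
Step 3: 420 μL brought to 5000 μL → factor 5000/420 = 11.905
Step 4: 0.15 mL + 500 μL = 0.65 mL total → factor 0.65/0.15 = 4.3333
Product of known-step factors = 422.08
Overall factor = 6.00 × 10^6 CFU/mL / (252 CFU/mL) = 23810
x = 23810 / 422.08 = 56.4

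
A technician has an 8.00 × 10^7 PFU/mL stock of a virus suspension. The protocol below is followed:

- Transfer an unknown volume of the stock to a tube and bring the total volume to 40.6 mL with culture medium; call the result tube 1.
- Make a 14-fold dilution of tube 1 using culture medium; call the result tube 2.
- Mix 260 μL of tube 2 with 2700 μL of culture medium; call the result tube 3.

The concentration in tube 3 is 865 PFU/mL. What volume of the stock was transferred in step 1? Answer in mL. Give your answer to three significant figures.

0.0700 mL

Step 1: v brought to 40.6 mL → factor = 40.6 mL/v
Step 2: 14-fold → factor 14
Step 3: 260 μL + 2700 μL = 2960 μL total → factor 2960/260 = 11.385
Product of known-step factors = 159.38
Overall factor = 8.00 × 10^7 PFU/mL / (865 PFU/mL) = 92486
Step-1 factor = 92486 / 159.38 = 580.27
v = 40.6 mL / 580.27 = 0.0700 mL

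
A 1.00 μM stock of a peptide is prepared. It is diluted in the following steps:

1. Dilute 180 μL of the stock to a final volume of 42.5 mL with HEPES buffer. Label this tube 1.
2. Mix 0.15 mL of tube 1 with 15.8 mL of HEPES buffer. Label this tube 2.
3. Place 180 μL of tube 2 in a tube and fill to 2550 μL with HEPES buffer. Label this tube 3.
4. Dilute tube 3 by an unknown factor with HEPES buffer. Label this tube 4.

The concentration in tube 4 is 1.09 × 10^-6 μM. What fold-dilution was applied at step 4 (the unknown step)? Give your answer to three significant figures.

2.58-fold

Step 1: 180 μL brought to 42.5 mL → factor 42500/180 = 236.11
Step 2: 0.15 mL + 15.8 mL = 15.95 mL total → factor 15.95/0.15 = 106.33
Step 3: 180 μL brought to 2550 μL → factor 2550/180 = 14.167
Step 4: unknown factor x
Product of known-step factors = 3.5568 × 10^5
Overall factor = 1.00 μM / (1.09 × 10^-6 μM) = 9.1743 × 10^5
x = 9.1743 × 10^5 / 3.5568 × 10^5 = 2.58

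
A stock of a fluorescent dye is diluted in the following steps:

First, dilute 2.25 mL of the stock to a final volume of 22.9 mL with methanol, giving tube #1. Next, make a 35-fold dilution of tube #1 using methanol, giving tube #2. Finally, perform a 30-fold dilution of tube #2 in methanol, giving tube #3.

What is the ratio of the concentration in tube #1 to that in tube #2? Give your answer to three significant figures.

Step 1: 2.25 mL brought to 22.9 mL → factor 22.9/2.25 = 10.178
Step 2: 35-fold → factor 35
Dilution factor to tube #1 = 10.178; to tube #2 = 356.22
[tube #1]/[tube #2] = (factor to tube #2)/(factor to tube #1) = 356.22/10.178 = 35.0

35.0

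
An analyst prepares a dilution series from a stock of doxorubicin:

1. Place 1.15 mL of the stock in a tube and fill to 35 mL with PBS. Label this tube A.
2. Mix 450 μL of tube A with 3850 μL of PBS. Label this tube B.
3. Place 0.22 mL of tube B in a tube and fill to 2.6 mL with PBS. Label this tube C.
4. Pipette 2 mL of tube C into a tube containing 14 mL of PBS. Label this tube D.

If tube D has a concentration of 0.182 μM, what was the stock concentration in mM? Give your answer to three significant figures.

Step 1: 1.15 mL brought to 35 mL → factor 35/1.15 = 30.435
Step 2: 450 μL + 3850 μL = 4300 μL total → factor 4300/450 = 9.5556
Step 3: 0.22 mL brought to 2.6 mL → factor 2.6/0.22 = 11.818
Step 4: 2 mL + 14 mL = 16 mL total → factor 16/2 = 8
Overall dilution factor = 30.435 × 9.5556 × 11.818 × 8 = 27496
Stock = 0.182 μM × 27496 = 5004 μM = 5.00 mM

5.00 mM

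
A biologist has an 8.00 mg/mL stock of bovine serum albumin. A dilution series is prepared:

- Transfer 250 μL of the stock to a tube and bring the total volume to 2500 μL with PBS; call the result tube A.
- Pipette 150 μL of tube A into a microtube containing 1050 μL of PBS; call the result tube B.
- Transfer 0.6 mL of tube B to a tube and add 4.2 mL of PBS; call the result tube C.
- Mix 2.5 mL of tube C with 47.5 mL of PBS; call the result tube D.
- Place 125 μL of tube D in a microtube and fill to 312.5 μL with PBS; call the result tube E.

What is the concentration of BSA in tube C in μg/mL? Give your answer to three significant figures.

12.5 μg/mL

Step 1: 250 μL brought to 2500 μL → factor 2500/250 = 10
Step 2: 150 μL + 1050 μL = 1200 μL total → factor 1200/150 = 8
Step 3: 0.6 mL + 4.2 mL = 4.8 mL total → factor 4.8/0.6 = 8
Dilution factor through tube C = 10 × 8 × 8 = 640
[tube C] = 8.00 mg/mL / 640 = 0.01250 mg/mL = 12.5 μg/mL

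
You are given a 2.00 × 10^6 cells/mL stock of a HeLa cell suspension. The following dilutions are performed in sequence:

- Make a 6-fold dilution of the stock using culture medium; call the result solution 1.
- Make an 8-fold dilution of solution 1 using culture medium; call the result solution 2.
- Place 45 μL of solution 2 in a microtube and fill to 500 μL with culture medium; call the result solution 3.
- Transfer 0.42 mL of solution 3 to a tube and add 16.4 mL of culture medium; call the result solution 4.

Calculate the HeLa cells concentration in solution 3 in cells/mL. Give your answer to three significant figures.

3.75 × 10^3 cells/mL

Step 1: 6-fold → factor 6
Step 2: 8-fold → factor 8
Step 3: 45 μL brought to 500 μL → factor 500/45 = 11.111
Dilution factor through solution 3 = 6 × 8 × 11.111 = 533.33
[solution 3] = 2.00 × 10^6 cells/mL / 533.33 = 3.75 × 10^3 cells/mL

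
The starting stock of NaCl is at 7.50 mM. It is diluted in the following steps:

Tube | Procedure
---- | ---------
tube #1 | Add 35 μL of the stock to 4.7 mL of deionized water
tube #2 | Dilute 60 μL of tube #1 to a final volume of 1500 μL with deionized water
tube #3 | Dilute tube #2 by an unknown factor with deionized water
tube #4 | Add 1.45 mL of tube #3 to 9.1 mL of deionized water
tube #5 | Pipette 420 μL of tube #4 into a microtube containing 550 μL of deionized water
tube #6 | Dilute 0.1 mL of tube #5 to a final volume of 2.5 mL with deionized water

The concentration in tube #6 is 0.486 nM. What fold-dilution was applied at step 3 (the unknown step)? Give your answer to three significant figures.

10.9-fold

Step 1: 35 μL + 4.7 mL = 4735 μL total → factor 4735/35 = 135.29
Step 2: 60 μL brought to 1500 μL → factor 1500/60 = 25
Step 3: unknown factor x
Step 4: 1.45 mL + 9.1 mL = 10.55 mL total → factor 10.55/1.45 = 7.2759
Step 5: 420 μL + 550 μL = 970 μL total → factor 970/420 = 2.3095
Step 6: 0.1 mL brought to 2.5 mL → factor 2.5/0.1 = 25
Product of known-step factors = 1.4208 × 10^6
Overall factor = 7.50 mM / (0.486 nM) = 1.5432 × 10^7
x = 1.5432 × 10^7 / 1.4208 × 10^6 = 10.9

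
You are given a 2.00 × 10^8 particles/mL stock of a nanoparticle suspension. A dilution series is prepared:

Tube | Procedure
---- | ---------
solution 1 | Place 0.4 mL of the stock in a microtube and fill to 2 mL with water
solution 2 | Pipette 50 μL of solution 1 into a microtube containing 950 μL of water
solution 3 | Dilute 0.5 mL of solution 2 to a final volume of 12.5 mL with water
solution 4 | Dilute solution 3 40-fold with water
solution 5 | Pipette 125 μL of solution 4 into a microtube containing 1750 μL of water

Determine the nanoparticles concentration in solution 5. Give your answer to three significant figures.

Step 1: 0.4 mL brought to 2 mL → factor 2/0.4 = 5
Step 2: 50 μL + 950 μL = 1000 μL total → factor 1000/50 = 20
Step 3: 0.5 mL brought to 12.5 mL → factor 12.5/0.5 = 25
Step 4: 40-fold → factor 40
Step 5: 125 μL + 1750 μL = 1875 μL total → factor 1875/125 = 15
Overall dilution factor = 5 × 20 × 25 × 40 × 15 = 1.5 × 10^6
Final = 2.00 × 10^8 particles/mL / 1.5 × 10^6 = 133 particles/mL

133 particles/mL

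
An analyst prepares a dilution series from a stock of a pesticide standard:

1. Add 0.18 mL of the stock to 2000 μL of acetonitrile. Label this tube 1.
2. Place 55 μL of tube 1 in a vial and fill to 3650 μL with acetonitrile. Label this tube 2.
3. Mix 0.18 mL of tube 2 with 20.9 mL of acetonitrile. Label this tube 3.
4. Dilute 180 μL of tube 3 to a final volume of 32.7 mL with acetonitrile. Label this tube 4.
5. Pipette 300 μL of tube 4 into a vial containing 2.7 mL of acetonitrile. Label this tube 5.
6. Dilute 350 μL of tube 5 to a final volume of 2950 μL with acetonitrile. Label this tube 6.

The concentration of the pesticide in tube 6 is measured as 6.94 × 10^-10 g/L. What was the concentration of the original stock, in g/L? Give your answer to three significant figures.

1.00 g/L

Step 1: 0.18 mL + 2000 μL = 2.18 mL total → factor 2.18/0.18 = 12.111
Step 2: 55 μL brought to 3650 μL → factor 3650/55 = 66.364
Step 3: 0.18 mL + 20.9 mL = 21.08 mL total → factor 21.08/0.18 = 117.11
Step 4: 180 μL brought to 32.7 mL → factor 32700/180 = 181.67
Step 5: 300 μL + 2.7 mL = 3000 μL total → factor 3000/300 = 10
Step 6: 350 μL brought to 2950 μL → factor 2950/350 = 8.4286
Overall dilution factor = 12.111 × 66.364 × 117.11 × 181.67 × 10 × 8.4286 = 1.4413 × 10^9
Stock = 6.94 × 10^-10 g/L × 1.4413 × 10^9 = 1.00 g/L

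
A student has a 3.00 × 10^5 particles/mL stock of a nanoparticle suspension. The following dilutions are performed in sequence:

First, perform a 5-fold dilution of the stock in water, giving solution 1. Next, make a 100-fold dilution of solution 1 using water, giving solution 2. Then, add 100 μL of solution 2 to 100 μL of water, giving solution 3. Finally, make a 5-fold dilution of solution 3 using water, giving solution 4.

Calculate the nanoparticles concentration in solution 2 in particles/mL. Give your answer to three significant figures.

Step 1: 5-fold → factor 5
Step 2: 100-fold → factor 100
Dilution factor through solution 2 = 5 × 100 = 500
[solution 2] = 3.00 × 10^5 particles/mL / 500 = 600 particles/mL

600 particles/mL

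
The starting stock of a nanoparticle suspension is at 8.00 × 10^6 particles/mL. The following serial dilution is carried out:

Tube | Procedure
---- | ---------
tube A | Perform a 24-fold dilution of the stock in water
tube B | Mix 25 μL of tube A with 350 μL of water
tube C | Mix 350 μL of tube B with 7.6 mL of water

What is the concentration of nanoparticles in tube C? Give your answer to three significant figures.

978 particles/mL

Step 1: 24-fold → factor 24
Step 2: 25 μL + 350 μL = 375 μL total → factor 375/25 = 15
Step 3: 350 μL + 7.6 mL = 7950 μL total → factor 7950/350 = 22.714
Overall dilution factor = 24 × 15 × 22.714 = 8177.1
Final = 8.00 × 10^6 particles/mL / 8177.1 = 978 particles/mL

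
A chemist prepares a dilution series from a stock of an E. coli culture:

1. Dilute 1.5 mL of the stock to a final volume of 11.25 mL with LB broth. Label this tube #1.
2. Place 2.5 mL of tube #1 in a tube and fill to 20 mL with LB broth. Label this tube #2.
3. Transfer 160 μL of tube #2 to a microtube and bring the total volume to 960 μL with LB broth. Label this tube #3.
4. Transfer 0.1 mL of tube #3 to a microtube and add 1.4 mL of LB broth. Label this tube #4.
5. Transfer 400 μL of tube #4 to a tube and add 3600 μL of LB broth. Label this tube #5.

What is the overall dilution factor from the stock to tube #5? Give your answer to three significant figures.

5.40 × 10^4

Step 1: 1.5 mL brought to 11.25 mL → factor 11.25/1.5 = 7.5
Step 2: 2.5 mL brought to 20 mL → factor 20/2.5 = 8
Step 3: 160 μL brought to 960 μL → factor 960/160 = 6
Step 4: 0.1 mL + 1.4 mL = 1.5 mL total → factor 1.5/0.1 = 15
Step 5: 400 μL + 3600 μL = 4000 μL total → factor 4000/400 = 10
Overall dilution factor = 7.5 × 8 × 6 × 15 × 10 = 54000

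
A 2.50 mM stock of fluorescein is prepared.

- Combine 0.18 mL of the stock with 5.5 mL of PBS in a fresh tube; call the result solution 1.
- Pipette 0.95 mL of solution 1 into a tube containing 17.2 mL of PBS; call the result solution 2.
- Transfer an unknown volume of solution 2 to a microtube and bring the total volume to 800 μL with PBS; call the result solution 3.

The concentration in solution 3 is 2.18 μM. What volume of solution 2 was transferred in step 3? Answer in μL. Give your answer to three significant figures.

Step 1: 0.18 mL + 5.5 mL = 5.68 mL total → factor 5.68/0.18 = 31.556
Step 2: 0.95 mL + 17.2 mL = 18.15 mL total → factor 18.15/0.95 = 19.105
Step 3: v brought to 800 μL → factor = 800 μL/v
Product of known-step factors = 602.88
Overall factor = 2.50 mM / (2.18 μM) = 1146.8
Step-3 factor = 1146.8 / 602.88 = 1.9022
v = 800 μL / 1.9022 = 421 μL

421 μL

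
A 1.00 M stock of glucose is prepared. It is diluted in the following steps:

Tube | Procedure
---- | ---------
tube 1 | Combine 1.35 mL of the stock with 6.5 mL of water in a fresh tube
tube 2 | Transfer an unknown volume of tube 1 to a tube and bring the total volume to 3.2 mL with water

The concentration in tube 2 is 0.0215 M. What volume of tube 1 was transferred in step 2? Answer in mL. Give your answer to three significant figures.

0.400 mL

Step 1: 1.35 mL + 6.5 mL = 7.85 mL total → factor 7.85/1.35 = 5.8148
Step 2: v brought to 3.2 mL → factor = 3.2 mL/v
Product of known-step factors = 5.8148
Overall factor = 1.00 M / (0.0215 M) = 46.512
Step-2 factor = 46.512 / 5.8148 = 7.9988
v = 3.2 mL / 7.9988 = 0.400 mL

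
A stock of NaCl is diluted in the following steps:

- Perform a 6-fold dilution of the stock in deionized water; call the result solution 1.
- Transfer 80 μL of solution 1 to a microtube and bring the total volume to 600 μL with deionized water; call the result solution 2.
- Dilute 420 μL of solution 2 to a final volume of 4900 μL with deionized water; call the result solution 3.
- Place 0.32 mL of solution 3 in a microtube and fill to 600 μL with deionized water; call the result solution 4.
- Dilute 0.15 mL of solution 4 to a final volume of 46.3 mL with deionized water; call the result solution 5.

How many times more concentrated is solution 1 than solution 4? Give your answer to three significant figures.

Step 1: 6-fold → factor 6
Step 2: 80 μL brought to 600 μL → factor 600/80 = 7.5
Step 3: 420 μL brought to 4900 μL → factor 4900/420 = 11.667
Step 4: 0.32 mL brought to 600 μL → factor 0.6/0.32 = 1.875
Dilution factor to solution 1 = 6; to solution 4 = 984.38
[solution 1]/[solution 4] = (factor to solution 4)/(factor to solution 1) = 984.38/6 = 164

164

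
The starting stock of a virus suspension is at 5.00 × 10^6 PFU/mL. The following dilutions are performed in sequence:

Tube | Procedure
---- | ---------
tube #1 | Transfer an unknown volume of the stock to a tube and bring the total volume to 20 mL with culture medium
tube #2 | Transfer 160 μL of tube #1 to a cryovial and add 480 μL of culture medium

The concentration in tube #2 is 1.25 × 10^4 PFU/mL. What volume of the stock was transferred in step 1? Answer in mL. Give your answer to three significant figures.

0.200 mL

Step 1: v brought to 20 mL → factor = 20 mL/v
Step 2: 160 μL + 480 μL = 640 μL total → factor 640/160 = 4
Product of known-step factors = 4
Overall factor = 5.00 × 10^6 PFU/mL / (1.25 × 10^4 PFU/mL) = 400
Step-1 factor = 400 / 4 = 100
v = 20 mL / 100 = 0.200 mL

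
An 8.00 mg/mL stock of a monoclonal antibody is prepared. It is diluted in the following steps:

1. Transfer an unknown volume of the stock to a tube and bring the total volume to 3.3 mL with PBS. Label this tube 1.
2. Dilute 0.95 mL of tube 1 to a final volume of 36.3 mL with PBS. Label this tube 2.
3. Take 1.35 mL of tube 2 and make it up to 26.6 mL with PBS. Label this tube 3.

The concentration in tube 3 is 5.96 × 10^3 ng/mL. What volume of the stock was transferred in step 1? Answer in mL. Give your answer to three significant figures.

Step 1: v brought to 3.3 mL → factor = 3.3 mL/v
Step 2: 0.95 mL brought to 36.3 mL → factor 36.3/0.95 = 38.211
Step 3: 1.35 mL brought to 26.6 mL → factor 26.6/1.35 = 19.704
Product of known-step factors = 752.89
Overall factor = 8.00 mg/mL / (5.96 × 10^3 ng/mL) = 1342.3
Step-1 factor = 1342.3 / 752.89 = 1.7828
v = 3.3 mL / 1.7828 = 1.85 mL

1.85 mL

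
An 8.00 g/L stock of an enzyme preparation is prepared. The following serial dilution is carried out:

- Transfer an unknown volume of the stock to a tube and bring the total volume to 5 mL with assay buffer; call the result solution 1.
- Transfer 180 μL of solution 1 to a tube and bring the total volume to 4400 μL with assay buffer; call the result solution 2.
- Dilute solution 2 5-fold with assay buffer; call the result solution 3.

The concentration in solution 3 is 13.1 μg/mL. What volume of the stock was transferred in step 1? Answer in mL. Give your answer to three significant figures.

1.00 mL

Step 1: v brought to 5 mL → factor = 5 mL/v
Step 2: 180 μL brought to 4400 μL → factor 4400/180 = 24.444
Step 3: 5-fold → factor 5
Product of known-step factors = 122.22
Overall factor = 8.00 g/L / (13.1 μg/mL) = 610.69
Step-1 factor = 610.69 / 122.22 = 4.9965
v = 5 mL / 4.9965 = 1.00 mL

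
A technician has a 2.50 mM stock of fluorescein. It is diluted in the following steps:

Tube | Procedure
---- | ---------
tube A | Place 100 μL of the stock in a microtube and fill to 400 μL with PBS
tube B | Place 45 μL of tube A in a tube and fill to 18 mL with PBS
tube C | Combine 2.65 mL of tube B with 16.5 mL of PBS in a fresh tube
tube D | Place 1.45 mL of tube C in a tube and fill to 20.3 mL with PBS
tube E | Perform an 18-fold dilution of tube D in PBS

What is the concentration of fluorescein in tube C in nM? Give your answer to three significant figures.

216 nM

Step 1: 100 μL brought to 400 μL → factor 400/100 = 4
Step 2: 45 μL brought to 18 mL → factor 18000/45 = 400
Step 3: 2.65 mL + 16.5 mL = 19.15 mL total → factor 19.15/2.65 = 7.2264
Dilution factor through tube C = 4 × 400 × 7.2264 = 11562
[tube C] = 2.50 mM / 11562 = 0.0002162 mM = 216 nM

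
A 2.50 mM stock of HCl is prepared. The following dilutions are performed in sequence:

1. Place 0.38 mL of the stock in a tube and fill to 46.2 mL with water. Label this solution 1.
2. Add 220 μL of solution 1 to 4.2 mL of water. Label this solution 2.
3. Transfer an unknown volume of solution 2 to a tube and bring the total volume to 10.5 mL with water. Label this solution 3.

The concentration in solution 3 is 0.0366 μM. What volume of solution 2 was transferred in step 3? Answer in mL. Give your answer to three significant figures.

Step 1: 0.38 mL brought to 46.2 mL → factor 46.2/0.38 = 121.58
Step 2: 220 μL + 4.2 mL = 4420 μL total → factor 4420/220 = 20.091
Step 3: v brought to 10.5 mL → factor = 10.5 mL/v
Product of known-step factors = 2442.6
Overall factor = 2.50 mM / (0.0366 μM) = 68306
Step-3 factor = 68306 / 2442.6 = 27.964
v = 10.5 mL / 27.964 = 0.375 mL

0.375 mL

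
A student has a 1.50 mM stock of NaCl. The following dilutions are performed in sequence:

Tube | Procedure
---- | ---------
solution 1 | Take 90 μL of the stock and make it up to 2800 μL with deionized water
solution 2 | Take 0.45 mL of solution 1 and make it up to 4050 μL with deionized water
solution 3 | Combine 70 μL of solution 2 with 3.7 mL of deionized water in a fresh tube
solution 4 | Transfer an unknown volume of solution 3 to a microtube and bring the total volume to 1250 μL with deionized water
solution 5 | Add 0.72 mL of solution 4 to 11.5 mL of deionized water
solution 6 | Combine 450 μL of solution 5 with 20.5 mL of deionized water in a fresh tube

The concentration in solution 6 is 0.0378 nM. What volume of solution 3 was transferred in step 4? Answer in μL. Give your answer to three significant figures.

Step 1: 90 μL brought to 2800 μL → factor 2800/90 = 31.111
Step 2: 0.45 mL brought to 4050 μL → factor 4.05/0.45 = 9
Step 3: 70 μL + 3.7 mL = 3770 μL total → factor 3770/70 = 53.857
Step 4: v brought to 1250 μL → factor = 1250 μL/v
Step 5: 0.72 mL + 11.5 mL = 12.22 mL total → factor 12.22/0.72 = 16.972
Step 6: 450 μL + 20.5 mL = 20950 μL total → factor 20950/450 = 46.556
Product of known-step factors = 1.1915 × 10^7
Overall factor = 1.50 mM / (0.0378 nM) = 3.9683 × 10^7
Step-4 factor = 3.9683 × 10^7 / 1.1915 × 10^7 = 3.3303
v = 1250 μL / 3.3303 = 375 μL

375 μL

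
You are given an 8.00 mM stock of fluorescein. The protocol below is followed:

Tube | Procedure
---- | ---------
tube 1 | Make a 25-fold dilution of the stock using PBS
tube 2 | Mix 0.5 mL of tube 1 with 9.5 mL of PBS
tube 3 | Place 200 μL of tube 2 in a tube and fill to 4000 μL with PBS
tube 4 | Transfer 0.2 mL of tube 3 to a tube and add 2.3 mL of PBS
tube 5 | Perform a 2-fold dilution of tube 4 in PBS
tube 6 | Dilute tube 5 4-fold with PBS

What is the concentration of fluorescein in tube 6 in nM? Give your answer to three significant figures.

Step 1: 25-fold → factor 25
Step 2: 0.5 mL + 9.5 mL = 10 mL total → factor 10/0.5 = 20
Step 3: 200 μL brought to 4000 μL → factor 4000/200 = 20
Step 4: 0.2 mL + 2.3 mL = 2.5 mL total → factor 2.5/0.2 = 12.5
Step 5: 2-fold → factor 2
Step 6: 4-fold → factor 4
Overall dilution factor = 25 × 20 × 20 × 12.5 × 2 × 4 = 1 × 10^6
Final = 8.00 mM / 1 × 10^6 = 8.000 × 10^-6 mM = 8.00 nM

8.00 nM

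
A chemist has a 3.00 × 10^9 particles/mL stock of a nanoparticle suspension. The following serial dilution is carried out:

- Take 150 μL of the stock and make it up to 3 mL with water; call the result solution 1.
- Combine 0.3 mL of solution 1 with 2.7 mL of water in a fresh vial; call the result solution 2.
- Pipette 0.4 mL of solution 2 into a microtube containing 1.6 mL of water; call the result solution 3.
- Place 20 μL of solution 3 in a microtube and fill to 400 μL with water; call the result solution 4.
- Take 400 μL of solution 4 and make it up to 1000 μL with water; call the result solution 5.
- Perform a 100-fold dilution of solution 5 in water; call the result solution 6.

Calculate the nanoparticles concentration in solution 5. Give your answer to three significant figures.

Step 1: 150 μL brought to 3 mL → factor 3000/150 = 20
Step 2: 0.3 mL + 2.7 mL = 3 mL total → factor 3/0.3 = 10
Step 3: 0.4 mL + 1.6 mL = 2 mL total → factor 2/0.4 = 5
Step 4: 20 μL brought to 400 μL → factor 400/20 = 20
Step 5: 400 μL brought to 1000 μL → factor 1000/400 = 2.5
Dilution factor through solution 5 = 20 × 10 × 5 × 20 × 2.5 = 50000
[solution 5] = 3.00 × 10^9 particles/mL / 50000 = 6.00 × 10^4 particles/mL

6.00 × 10^4 particles/mL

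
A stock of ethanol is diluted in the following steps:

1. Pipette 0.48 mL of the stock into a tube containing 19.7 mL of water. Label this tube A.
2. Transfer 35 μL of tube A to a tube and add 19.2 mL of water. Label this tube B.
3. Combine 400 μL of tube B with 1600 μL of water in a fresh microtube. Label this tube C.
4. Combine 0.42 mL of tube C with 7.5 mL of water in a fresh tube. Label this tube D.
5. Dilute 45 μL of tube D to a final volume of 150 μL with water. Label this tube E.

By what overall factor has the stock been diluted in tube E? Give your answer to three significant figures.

7.26 × 10^6

Step 1: 0.48 mL + 19.7 mL = 20.18 mL total → factor 20.18/0.48 = 42.042
Step 2: 35 μL + 19.2 mL = 19235 μL total → factor 19235/35 = 549.57
Step 3: 400 μL + 1600 μL = 2000 μL total → factor 2000/400 = 5
Step 4: 0.42 mL + 7.5 mL = 7.92 mL total → factor 7.92/0.42 = 18.857
Step 5: 45 μL brought to 150 μL → factor 150/45 = 3.3333
Overall dilution factor = 42.042 × 549.57 × 5 × 18.857 × 3.3333 = 7.2615 × 10^6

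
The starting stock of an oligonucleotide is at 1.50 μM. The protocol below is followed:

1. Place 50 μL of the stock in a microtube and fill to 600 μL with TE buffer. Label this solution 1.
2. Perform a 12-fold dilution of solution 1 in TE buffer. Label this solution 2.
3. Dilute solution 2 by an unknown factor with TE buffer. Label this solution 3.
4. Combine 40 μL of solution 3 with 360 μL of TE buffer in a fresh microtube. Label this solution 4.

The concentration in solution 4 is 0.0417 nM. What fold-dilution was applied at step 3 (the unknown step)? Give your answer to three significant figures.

25.0-fold

Step 1: 50 μL brought to 600 μL → factor 600/50 = 12
Step 2: 12-fold → factor 12
Step 3: unknown factor x
Step 4: 40 μL + 360 μL = 400 μL total → factor 400/40 = 10
Product of known-step factors = 1440
Overall factor = 1.50 μM / (0.0417 nM) = 35971
x = 35971 / 1440 = 25.0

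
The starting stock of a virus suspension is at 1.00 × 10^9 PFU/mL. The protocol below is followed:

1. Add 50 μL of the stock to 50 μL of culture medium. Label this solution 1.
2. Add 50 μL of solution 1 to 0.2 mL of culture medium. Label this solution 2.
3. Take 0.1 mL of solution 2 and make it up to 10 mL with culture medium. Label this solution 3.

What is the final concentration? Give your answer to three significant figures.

1.00 × 10^6 PFU/mL

Step 1: 50 μL + 50 μL = 100 μL total → factor 100/50 = 2
Step 2: 50 μL + 0.2 mL = 250 μL total → factor 250/50 = 5
Step 3: 0.1 mL brought to 10 mL → factor 10/0.1 = 100
Overall dilution factor = 2 × 5 × 100 = 1000
Final = 1.00 × 10^9 PFU/mL / 1000 = 1.00 × 10^6 PFU/mL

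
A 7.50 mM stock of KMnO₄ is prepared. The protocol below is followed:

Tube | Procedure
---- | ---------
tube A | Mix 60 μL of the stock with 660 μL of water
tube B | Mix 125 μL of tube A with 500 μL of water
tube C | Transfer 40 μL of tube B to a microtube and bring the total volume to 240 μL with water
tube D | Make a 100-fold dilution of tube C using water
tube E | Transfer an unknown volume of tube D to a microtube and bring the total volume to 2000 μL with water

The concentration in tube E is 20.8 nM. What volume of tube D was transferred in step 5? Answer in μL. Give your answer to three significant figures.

200 μL

Step 1: 60 μL + 660 μL = 720 μL total → factor 720/60 = 12
Step 2: 125 μL + 500 μL = 625 μL total → factor 625/125 = 5
Step 3: 40 μL brought to 240 μL → factor 240/40 = 6
Step 4: 100-fold → factor 100
Step 5: v brought to 2000 μL → factor = 2000 μL/v
Product of known-step factors = 36000
Overall factor = 7.50 mM / (20.8 nM) = 3.6058 × 10^5
Step-5 factor = 3.6058 × 10^5 / 36000 = 10.016
v = 2000 μL / 10.016 = 200 μL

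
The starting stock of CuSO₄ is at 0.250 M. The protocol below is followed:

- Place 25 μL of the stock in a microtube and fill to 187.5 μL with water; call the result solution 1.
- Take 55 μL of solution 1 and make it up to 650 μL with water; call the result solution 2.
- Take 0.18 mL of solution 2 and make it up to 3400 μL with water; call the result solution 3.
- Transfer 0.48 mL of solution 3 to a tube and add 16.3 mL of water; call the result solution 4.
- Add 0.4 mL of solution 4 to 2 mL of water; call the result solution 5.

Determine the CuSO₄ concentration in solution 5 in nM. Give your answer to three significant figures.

712 nM

Step 1: 25 μL brought to 187.5 μL → factor 187.5/25 = 7.5
Step 2: 55 μL brought to 650 μL → factor 650/55 = 11.818
Step 3: 0.18 mL brought to 3400 μL → factor 3.4/0.18 = 18.889
Step 4: 0.48 mL + 16.3 mL = 16.78 mL total → factor 16.78/0.48 = 34.958
Step 5: 0.4 mL + 2 mL = 2.4 mL total → factor 2.4/0.4 = 6
Overall dilution factor = 7.5 × 11.818 × 18.889 × 34.958 × 6 = 3.5117 × 10^5
Final = 0.250 M / 3.5117 × 10^5 = 7.119 × 10^-7 M = 712 nM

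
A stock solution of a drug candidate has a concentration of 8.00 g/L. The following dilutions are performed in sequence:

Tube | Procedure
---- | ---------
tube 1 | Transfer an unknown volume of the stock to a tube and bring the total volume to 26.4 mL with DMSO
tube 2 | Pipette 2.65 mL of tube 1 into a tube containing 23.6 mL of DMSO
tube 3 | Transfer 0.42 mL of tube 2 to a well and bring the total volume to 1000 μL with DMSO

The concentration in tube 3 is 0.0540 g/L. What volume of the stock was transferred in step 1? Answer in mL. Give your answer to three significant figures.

4.20 mL

Step 1: v brought to 26.4 mL → factor = 26.4 mL/v
Step 2: 2.65 mL + 23.6 mL = 26.25 mL total → factor 26.25/2.65 = 9.9057
Step 3: 0.42 mL brought to 1000 μL → factor 1/0.42 = 2.381
Product of known-step factors = 23.585
Overall factor = 8.00 g/L / (0.0540 g/L) = 148.15
Step-1 factor = 148.15 / 23.585 = 6.2815
v = 26.4 mL / 6.2815 = 4.20 mL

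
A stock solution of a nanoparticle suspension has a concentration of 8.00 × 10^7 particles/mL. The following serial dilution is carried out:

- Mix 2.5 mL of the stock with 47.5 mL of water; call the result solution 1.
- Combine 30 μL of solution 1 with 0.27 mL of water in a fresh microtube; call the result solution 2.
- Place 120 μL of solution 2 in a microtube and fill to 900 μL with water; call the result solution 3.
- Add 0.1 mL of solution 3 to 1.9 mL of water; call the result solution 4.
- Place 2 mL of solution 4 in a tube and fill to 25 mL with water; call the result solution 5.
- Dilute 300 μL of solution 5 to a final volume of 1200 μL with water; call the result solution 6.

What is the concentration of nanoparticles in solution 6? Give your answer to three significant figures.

53.3 particles/mL

Step 1: 2.5 mL + 47.5 mL = 50 mL total → factor 50/2.5 = 20
Step 2: 30 μL + 0.27 mL = 300 μL total → factor 300/30 = 10
Step 3: 120 μL brought to 900 μL → factor 900/120 = 7.5
Step 4: 0.1 mL + 1.9 mL = 2 mL total → factor 2/0.1 = 20
Step 5: 2 mL brought to 25 mL → factor 25/2 = 12.5
Step 6: 300 μL brought to 1200 μL → factor 1200/300 = 4
Overall dilution factor = 20 × 10 × 7.5 × 20 × 12.5 × 4 = 1.5 × 10^6
Final = 8.00 × 10^7 particles/mL / 1.5 × 10^6 = 53.3 particles/mL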